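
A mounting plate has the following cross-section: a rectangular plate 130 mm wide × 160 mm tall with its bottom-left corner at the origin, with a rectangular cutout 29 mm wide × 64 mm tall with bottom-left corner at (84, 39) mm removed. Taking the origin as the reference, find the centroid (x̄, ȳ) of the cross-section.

x̄ = 61.72 mm, ȳ = 80.88 mm

Part | A | x̄ᵢ | ȳᵢ | A·x̄ᵢ | A·ȳᵢ
plate | 20800.00 | 65.00 | 80.00 | 1352000.00 | 1664000.00
hole | -1856.00 | 98.50 | 71.00 | -182816.00 | -131776.00
Σ | 18944.00 |  |  | 1169184.00 | 1532224.00
x̄ = 1169184.00 / 18944.00 = 61.72 mm
ȳ = 1532224.00 / 18944.00 = 80.88 mm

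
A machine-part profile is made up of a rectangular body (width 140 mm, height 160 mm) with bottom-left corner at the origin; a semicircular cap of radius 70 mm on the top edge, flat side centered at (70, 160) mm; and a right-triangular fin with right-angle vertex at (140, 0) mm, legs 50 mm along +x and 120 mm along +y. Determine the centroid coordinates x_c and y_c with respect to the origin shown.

rectangular body: A = 140 × 160 = 22400.00, centroid at (70.00, 80.00).
semicircular top: A = ½π·70² = 7696.90, centroid at (70.00, 189.71).
triangular fin: A = ½·50·120 = 3000.00, centroid at (156.67, 40.00).
ΣA = 33096.90 mm²
ΣAx_c = (22400.00)(70.00) + (7696.90)(70.00) + (3000.00)(156.67) = 2576783.14 mm³
ΣAy_c = (22400.00)(80.00) + (7696.90)(189.71) + (3000.00)(40.00) = 3372170.99 mm³
x_c = 2576783.14 / 33096.90 = 77.86 mm
y_c = 3372170.99 / 33096.90 = 101.89 mm

x_c = 77.86 mm, y_c = 101.89 mm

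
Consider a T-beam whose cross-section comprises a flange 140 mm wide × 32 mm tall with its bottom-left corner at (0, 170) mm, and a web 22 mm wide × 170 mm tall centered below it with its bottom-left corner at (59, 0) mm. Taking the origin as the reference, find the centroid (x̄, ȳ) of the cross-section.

web: A = 22 × 170 = 3740.00, centroid at (70.00, 85.00).
flange: A = 140 × 32 = 4480.00, centroid at (70.00, 186.00).
ΣA = 8220.00 mm²
ΣAx̄ = (3740.00)(70.00) + (4480.00)(70.00) = 575400.00 mm³
ΣAȳ = (3740.00)(85.00) + (4480.00)(186.00) = 1151180.00 mm³
x̄ = 575400.00 / 8220.00 = 70.00 mm
ȳ = 1151180.00 / 8220.00 = 140.05 mm

x̄ = 70.00 mm, ȳ = 140.05 mm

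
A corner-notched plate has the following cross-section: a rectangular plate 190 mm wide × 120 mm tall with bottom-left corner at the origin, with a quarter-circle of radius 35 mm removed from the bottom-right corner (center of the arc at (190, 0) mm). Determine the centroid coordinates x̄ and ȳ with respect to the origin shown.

x̄ = 91.47 mm, ȳ = 61.99 mm

plate: A = 190 × 120 = 22800.00, centroid at (95.00, 60.00).
removed quarter-circle: A = −¼π·35² = -962.11, centroid at (175.15, 14.85).
ΣA = 21837.89 mm², ΣAx̄ = 1997490.24 mm³, ΣAȳ = 1353708.33 mm³.
x̄ = 1997490.24/21837.89 = 91.47 mm; ȳ = 1353708.33/21837.89 = 61.99 mm.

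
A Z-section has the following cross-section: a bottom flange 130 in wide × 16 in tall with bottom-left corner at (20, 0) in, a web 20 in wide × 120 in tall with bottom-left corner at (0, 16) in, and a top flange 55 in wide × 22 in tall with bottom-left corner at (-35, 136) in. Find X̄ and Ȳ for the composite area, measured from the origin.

X̄ = 33.70 in, Ȳ = 66.24 in

Part | A | x̄ᵢ | ȳᵢ | A·x̄ᵢ | A·ȳᵢ
bottom flange | 2080.00 | 85.00 | 8.00 | 176800.00 | 16640.00
web | 2400.00 | 10.00 | 76.00 | 24000.00 | 182400.00
top flange | 1210.00 | -7.50 | 147.00 | -9075.00 | 177870.00
Σ | 5690.00 |  |  | 191725.00 | 376910.00
X̄ = 191725.00 / 5690.00 = 33.70 in
Ȳ = 376910.00 / 5690.00 = 66.24 in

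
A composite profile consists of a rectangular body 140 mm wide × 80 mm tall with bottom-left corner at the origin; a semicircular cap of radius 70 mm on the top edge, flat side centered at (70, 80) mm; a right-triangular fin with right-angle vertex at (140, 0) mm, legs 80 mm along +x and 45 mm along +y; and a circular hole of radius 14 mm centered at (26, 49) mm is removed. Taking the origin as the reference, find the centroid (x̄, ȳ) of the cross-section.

rectangular body: A = 140 × 80 = 11200.00, centroid at (70.00, 40.00).
semicircular top: A = ½π·70² = 7696.90, centroid at (70.00, 109.71).
triangular fin: A = ½·80·45 = 1800.00, centroid at (166.67, 15.00).
hole: A = −π·14² = -615.75, centroid at (26.00, 49.00).
ΣA = 20081.15 mm²
ΣAx̄ = (11200.00)(70.00) + (7696.90)(70.00) + (1800.00)(166.67) + (-615.75)(26.00) = 1606773.58 mm³
ΣAȳ = (11200.00)(40.00) + (7696.90)(109.71) + (1800.00)(15.00) + (-615.75)(49.00) = 1289246.97 mm³
x̄ = 1606773.58 / 20081.15 = 80.01 mm
ȳ = 1289246.97 / 20081.15 = 64.20 mm

x̄ = 80.01 mm, ȳ = 64.20 mm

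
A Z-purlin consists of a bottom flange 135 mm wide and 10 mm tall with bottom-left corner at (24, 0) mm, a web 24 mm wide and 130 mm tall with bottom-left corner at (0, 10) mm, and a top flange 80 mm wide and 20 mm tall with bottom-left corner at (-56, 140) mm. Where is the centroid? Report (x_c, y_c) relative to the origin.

bottom flange: A = 135 × 10 = 1350.00, centroid at (91.50, 5.00).
web: A = 24 × 130 = 3120.00, centroid at (12.00, 75.00).
top flange: A = 80 × 20 = 1600.00, centroid at (-16.00, 150.00).
ΣA = 6070.00 mm²
ΣAx_c = (1350.00)(91.50) + (3120.00)(12.00) + (1600.00)(-16.00) = 135365.00 mm³
ΣAy_c = (1350.00)(5.00) + (3120.00)(75.00) + (1600.00)(150.00) = 480750.00 mm³
x_c = 135365.00 / 6070.00 = 22.30 mm
y_c = 480750.00 / 6070.00 = 79.20 mm

x_c = 22.30 mm, y_c = 79.20 mm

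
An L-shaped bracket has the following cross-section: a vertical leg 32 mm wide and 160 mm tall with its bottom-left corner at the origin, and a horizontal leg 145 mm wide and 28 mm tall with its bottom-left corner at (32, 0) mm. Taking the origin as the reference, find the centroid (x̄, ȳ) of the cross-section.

x̄ = 55.14 mm, ȳ = 50.81 mm

vertical leg: A = 32 × 160 = 5120.00, centroid at (16.00, 80.00).
horizontal leg: A = 145 × 28 = 4060.00, centroid at (104.50, 14.00).
ΣA = 9180.00 mm²
ΣAx̄ = (5120.00)(16.00) + (4060.00)(104.50) = 506190.00 mm³
ΣAȳ = (5120.00)(80.00) + (4060.00)(14.00) = 466440.00 mm³
x̄ = 506190.00 / 9180.00 = 55.14 mm
ȳ = 466440.00 / 9180.00 = 50.81 mm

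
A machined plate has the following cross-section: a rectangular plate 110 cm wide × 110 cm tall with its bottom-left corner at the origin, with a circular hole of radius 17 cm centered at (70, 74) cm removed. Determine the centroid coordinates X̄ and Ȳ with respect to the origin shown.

Part | A | x̄ᵢ | ȳᵢ | A·x̄ᵢ | A·ȳᵢ
plate | 12100.00 | 55.00 | 55.00 | 665500.00 | 665500.00
hole | -907.92 | 70.00 | 74.00 | -63554.42 | -67186.10
Σ | 11192.08 |  |  | 601945.58 | 598313.90
X̄ = 601945.58 / 11192.08 = 53.78 cm
Ȳ = 598313.90 / 11192.08 = 53.46 cm

X̄ = 53.78 cm, Ȳ = 53.46 cm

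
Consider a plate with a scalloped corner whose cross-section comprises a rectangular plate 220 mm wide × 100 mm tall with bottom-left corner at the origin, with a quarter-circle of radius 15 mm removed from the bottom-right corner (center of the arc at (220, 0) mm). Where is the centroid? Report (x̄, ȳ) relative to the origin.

x̄ = 109.16 mm, ȳ = 50.35 mm

plate: A = 220 × 100 = 22000.00, centroid at (110.00, 50.00).
removed quarter-circle: A = −¼π·15² = -176.71, centroid at (213.63, 6.37).
ΣA = 21823.29 mm², ΣAx̄ = 2382247.79 mm³, ΣAȳ = 1098875.00 mm³.
x̄ = 2382247.79/21823.29 = 109.16 mm; ȳ = 1098875.00/21823.29 = 50.35 mm.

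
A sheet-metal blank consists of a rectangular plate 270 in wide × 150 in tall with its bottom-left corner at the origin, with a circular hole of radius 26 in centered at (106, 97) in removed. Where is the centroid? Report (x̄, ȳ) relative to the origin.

x̄ = 136.60 in, ȳ = 73.78 in

plate: A = 270 × 150 = 40500.00, centroid at (135.00, 75.00).
hole: A = −π·26² = -2123.72, centroid at (106.00, 97.00).
ΣA = 38376.28 in²
ΣAx̄ = (40500.00)(135.00) + (-2123.72)(106.00) = 5242386.04 in³
ΣAȳ = (40500.00)(75.00) + (-2123.72)(97.00) = 2831499.49 in³
x̄ = 5242386.04 / 38376.28 = 136.60 in
ȳ = 2831499.49 / 38376.28 = 73.78 in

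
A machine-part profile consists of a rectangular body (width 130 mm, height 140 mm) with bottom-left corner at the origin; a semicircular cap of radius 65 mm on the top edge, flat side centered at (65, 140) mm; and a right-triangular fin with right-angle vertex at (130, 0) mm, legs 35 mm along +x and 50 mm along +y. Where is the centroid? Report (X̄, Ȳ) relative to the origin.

X̄ = 67.61 mm, Ȳ = 93.37 mm

Part | A | x̄ᵢ | ȳᵢ | A·x̄ᵢ | A·ȳᵢ
rectangular body | 18200.00 | 65.00 | 70.00 | 1183000.00 | 1274000.00
semicircular top | 6636.61 | 65.00 | 167.59 | 431379.94 | 1112209.36
triangular fin | 875.00 | 141.67 | 16.67 | 123958.33 | 14583.33
Σ | 25711.61 |  |  | 1738338.27 | 2400792.69
X̄ = 1738338.27 / 25711.61 = 67.61 mm
Ȳ = 2400792.69 / 25711.61 = 93.37 mm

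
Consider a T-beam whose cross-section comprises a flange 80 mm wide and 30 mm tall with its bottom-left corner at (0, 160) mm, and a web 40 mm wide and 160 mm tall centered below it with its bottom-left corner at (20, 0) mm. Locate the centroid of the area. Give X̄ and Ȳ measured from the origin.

web: A = 40 × 160 = 6400.00, centroid at (40.00, 80.00).
flange: A = 80 × 30 = 2400.00, centroid at (40.00, 175.00).
ΣA = 8800.00 mm²
ΣAX̄ = (6400.00)(40.00) + (2400.00)(40.00) = 352000.00 mm³
ΣAȲ = (6400.00)(80.00) + (2400.00)(175.00) = 932000.00 mm³
X̄ = 352000.00 / 8800.00 = 40.00 mm
Ȳ = 932000.00 / 8800.00 = 105.91 mm

X̄ = 40.00 mm, Ȳ = 105.91 mm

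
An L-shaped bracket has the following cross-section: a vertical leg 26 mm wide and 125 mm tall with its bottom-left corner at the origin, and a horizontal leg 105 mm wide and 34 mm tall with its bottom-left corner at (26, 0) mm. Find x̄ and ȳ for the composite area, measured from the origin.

vertical leg: A = 26 × 125 = 3250.00, centroid at (13.00, 62.50).
horizontal leg: A = 105 × 34 = 3570.00, centroid at (78.50, 17.00).
ΣA = 6820.00 mm², ΣAx̄ = 322495.00 mm³, ΣAȳ = 263815.00 mm³.
x̄ = 322495.00/6820.00 = 47.29 mm; ȳ = 263815.00/6820.00 = 38.68 mm.

x̄ = 47.29 mm, ȳ = 38.68 mm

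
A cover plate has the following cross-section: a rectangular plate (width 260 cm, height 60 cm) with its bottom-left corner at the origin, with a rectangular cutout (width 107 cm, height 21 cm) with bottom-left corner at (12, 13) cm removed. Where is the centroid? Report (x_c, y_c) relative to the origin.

x_c = 140.85 cm, y_c = 31.09 cm

plate: A = 260 × 60 = 15600.00, centroid at (130.00, 30.00).
hole: A = −(107 × 21) = -2247.00, centroid at (65.50, 23.50).
ΣA = 13353.00 cm²
ΣAx_c = (15600.00)(130.00) + (-2247.00)(65.50) = 1880821.50 cm³
ΣAy_c = (15600.00)(30.00) + (-2247.00)(23.50) = 415195.50 cm³
x_c = 1880821.50 / 13353.00 = 140.85 cm
y_c = 415195.50 / 13353.00 = 31.09 cm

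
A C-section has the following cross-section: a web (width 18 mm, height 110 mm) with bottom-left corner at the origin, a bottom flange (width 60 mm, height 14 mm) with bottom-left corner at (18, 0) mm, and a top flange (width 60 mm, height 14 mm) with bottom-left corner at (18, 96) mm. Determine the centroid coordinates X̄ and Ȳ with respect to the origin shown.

X̄ = 26.90 mm, Ȳ = 55.00 mm

web: A = 18 × 110 = 1980.00, centroid at (9.00, 55.00).
bottom flange: A = 60 × 14 = 840.00, centroid at (48.00, 7.00).
top flange: A = 60 × 14 = 840.00, centroid at (48.00, 103.00).
ΣA = 3660.00 mm²
ΣAX̄ = (1980.00)(9.00) + (840.00)(48.00) + (840.00)(48.00) = 98460.00 mm³
ΣAȲ = (1980.00)(55.00) + (840.00)(7.00) + (840.00)(103.00) = 201300.00 mm³
X̄ = 98460.00 / 3660.00 = 26.90 mm
Ȳ = 201300.00 / 3660.00 = 55.00 mm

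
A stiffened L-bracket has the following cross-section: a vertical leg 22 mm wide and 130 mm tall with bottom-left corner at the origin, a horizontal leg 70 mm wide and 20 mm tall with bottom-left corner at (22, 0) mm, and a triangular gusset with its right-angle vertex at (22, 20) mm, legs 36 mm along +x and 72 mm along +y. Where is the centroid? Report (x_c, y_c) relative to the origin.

vertical leg: A = 22 × 130 = 2860.00, centroid at (11.00, 65.00).
horizontal leg: A = 70 × 20 = 1400.00, centroid at (57.00, 10.00).
gusset: A = ½·36·72 = 1296.00, centroid at (34.00, 44.00).
ΣA = 5556.00 mm², ΣAx_c = 155324.00 mm³, ΣAy_c = 256924.00 mm³.
x_c = 155324.00/5556.00 = 27.96 mm; y_c = 256924.00/5556.00 = 46.24 mm.

x_c = 27.96 mm, y_c = 46.24 mm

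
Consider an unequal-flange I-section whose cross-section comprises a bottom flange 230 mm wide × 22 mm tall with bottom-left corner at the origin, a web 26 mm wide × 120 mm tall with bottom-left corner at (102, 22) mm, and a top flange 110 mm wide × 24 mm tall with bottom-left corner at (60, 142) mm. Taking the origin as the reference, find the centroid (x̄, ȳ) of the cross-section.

x̄ = 115.00 mm, ȳ = 66.36 mm

Part | A | x̄ᵢ | ȳᵢ | A·x̄ᵢ | A·ȳᵢ
bottom flange | 5060.00 | 115.00 | 11.00 | 581900.00 | 55660.00
web | 3120.00 | 115.00 | 82.00 | 358800.00 | 255840.00
top flange | 2640.00 | 115.00 | 154.00 | 303600.00 | 406560.00
Σ | 10820.00 |  |  | 1244300.00 | 718060.00
x̄ = 1244300.00 / 10820.00 = 115.00 mm
ȳ = 718060.00 / 10820.00 = 66.36 mm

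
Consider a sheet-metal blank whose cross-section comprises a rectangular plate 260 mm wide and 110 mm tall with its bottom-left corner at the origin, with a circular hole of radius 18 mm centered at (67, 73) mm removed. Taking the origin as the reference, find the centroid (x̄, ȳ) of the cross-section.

x̄ = 132.32 mm, ȳ = 54.34 mm

plate: A = 260 × 110 = 28600.00, centroid at (130.00, 55.00).
hole: A = −π·18² = -1017.88, centroid at (67.00, 73.00).
ΣA = 27582.12 mm²
ΣAx̄ = (28600.00)(130.00) + (-1017.88)(67.00) = 3649802.31 mm³
ΣAȳ = (28600.00)(55.00) + (-1017.88)(73.00) = 1498695.05 mm³
x̄ = 3649802.31 / 27582.12 = 132.32 mm
ȳ = 1498695.05 / 27582.12 = 54.34 mm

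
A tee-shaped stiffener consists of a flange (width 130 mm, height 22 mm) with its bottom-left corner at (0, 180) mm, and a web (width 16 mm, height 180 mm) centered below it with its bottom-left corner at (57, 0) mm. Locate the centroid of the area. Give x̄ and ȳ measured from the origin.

Part | A | x̄ᵢ | ȳᵢ | A·x̄ᵢ | A·ȳᵢ
web | 2880.00 | 65.00 | 90.00 | 187200.00 | 259200.00
flange | 2860.00 | 65.00 | 191.00 | 185900.00 | 546260.00
Σ | 5740.00 |  |  | 373100.00 | 805460.00
x̄ = 373100.00 / 5740.00 = 65.00 mm
ȳ = 805460.00 / 5740.00 = 140.32 mm

x̄ = 65.00 mm, ȳ = 140.32 mm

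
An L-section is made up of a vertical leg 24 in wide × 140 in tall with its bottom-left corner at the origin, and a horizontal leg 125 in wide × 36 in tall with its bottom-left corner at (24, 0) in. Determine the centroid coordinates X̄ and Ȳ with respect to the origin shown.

vertical leg: A = 24 × 140 = 3360.00, centroid at (12.00, 70.00).
horizontal leg: A = 125 × 36 = 4500.00, centroid at (86.50, 18.00).
ΣA = 7860.00 in², ΣAX̄ = 429570.00 in³, ΣAȲ = 316200.00 in³.
X̄ = 429570.00/7860.00 = 54.65 in; Ȳ = 316200.00/7860.00 = 40.23 in.

X̄ = 54.65 in, Ȳ = 40.23 in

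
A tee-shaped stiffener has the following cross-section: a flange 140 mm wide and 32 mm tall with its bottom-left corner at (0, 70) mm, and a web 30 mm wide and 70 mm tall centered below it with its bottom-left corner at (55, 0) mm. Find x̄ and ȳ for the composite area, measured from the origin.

Part | A | x̄ᵢ | ȳᵢ | A·x̄ᵢ | A·ȳᵢ
web | 2100.00 | 70.00 | 35.00 | 147000.00 | 73500.00
flange | 4480.00 | 70.00 | 86.00 | 313600.00 | 385280.00
Σ | 6580.00 |  |  | 460600.00 | 458780.00
x̄ = 460600.00 / 6580.00 = 70.00 mm
ȳ = 458780.00 / 6580.00 = 69.72 mm

x̄ = 70.00 mm, ȳ = 69.72 mm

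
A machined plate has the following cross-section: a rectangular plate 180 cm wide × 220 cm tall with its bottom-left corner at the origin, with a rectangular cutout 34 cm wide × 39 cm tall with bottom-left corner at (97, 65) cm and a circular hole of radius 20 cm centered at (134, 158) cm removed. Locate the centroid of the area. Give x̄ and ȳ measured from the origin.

x̄ = 87.65 cm, ȳ = 109.28 cm

Part | A | x̄ᵢ | ȳᵢ | A·x̄ᵢ | A·ȳᵢ
plate | 39600.00 | 90.00 | 110.00 | 3564000.00 | 4356000.00
hole 1 | -1326.00 | 114.00 | 84.50 | -151164.00 | -112047.00
hole 2 | -1256.64 | 134.00 | 158.00 | -168389.37 | -198548.66
Σ | 37017.36 |  |  | 3244446.63 | 4045404.34
x̄ = 3244446.63 / 37017.36 = 87.65 cm
ȳ = 4045404.34 / 37017.36 = 109.28 cm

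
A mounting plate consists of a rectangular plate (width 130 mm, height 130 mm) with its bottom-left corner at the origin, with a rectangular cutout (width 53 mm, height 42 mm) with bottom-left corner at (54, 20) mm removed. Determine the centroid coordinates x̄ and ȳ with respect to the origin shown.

x̄ = 62.65 mm, ȳ = 68.64 mm

Part | A | x̄ᵢ | ȳᵢ | A·x̄ᵢ | A·ȳᵢ
plate | 16900.00 | 65.00 | 65.00 | 1098500.00 | 1098500.00
hole | -2226.00 | 80.50 | 41.00 | -179193.00 | -91266.00
Σ | 14674.00 |  |  | 919307.00 | 1007234.00
x̄ = 919307.00 / 14674.00 = 62.65 mm
ȳ = 1007234.00 / 14674.00 = 68.64 mm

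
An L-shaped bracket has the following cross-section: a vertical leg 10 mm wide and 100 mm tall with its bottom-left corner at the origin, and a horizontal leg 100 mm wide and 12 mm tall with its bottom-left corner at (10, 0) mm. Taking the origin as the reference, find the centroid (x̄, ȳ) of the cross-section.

vertical leg: A = 10 × 100 = 1000.00, centroid at (5.00, 50.00).
horizontal leg: A = 100 × 12 = 1200.00, centroid at (60.00, 6.00).
ΣA = 2200.00 mm²
ΣAx̄ = (1000.00)(5.00) + (1200.00)(60.00) = 77000.00 mm³
ΣAȳ = (1000.00)(50.00) + (1200.00)(6.00) = 57200.00 mm³
x̄ = 77000.00 / 2200.00 = 35.00 mm
ȳ = 57200.00 / 2200.00 = 26.00 mm

x̄ = 35.00 mm, ȳ = 26.00 mm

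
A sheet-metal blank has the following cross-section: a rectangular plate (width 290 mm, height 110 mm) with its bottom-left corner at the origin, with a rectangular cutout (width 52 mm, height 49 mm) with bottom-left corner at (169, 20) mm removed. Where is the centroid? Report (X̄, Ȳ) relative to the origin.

X̄ = 140.66 mm, Ȳ = 55.91 mm

plate: A = 290 × 110 = 31900.00, centroid at (145.00, 55.00).
hole: A = −(52 × 49) = -2548.00, centroid at (195.00, 44.50).
ΣA = 29352.00 mm²
ΣAX̄ = (31900.00)(145.00) + (-2548.00)(195.00) = 4128640.00 mm³
ΣAȲ = (31900.00)(55.00) + (-2548.00)(44.50) = 1641114.00 mm³
X̄ = 4128640.00 / 29352.00 = 140.66 mm
Ȳ = 1641114.00 / 29352.00 = 55.91 mm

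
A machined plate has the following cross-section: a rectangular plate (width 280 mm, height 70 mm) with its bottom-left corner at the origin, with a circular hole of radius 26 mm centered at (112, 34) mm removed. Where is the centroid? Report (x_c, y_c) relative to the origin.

plate: A = 280 × 70 = 19600.00, centroid at (140.00, 35.00).
hole: A = −π·26² = -2123.72, centroid at (112.00, 34.00).
ΣA = 17476.28 mm², ΣAx_c = 2506143.74 mm³, ΣAy_c = 613793.63 mm³.
x_c = 2506143.74/17476.28 = 143.40 mm; y_c = 613793.63/17476.28 = 35.12 mm.

x_c = 143.40 mm, y_c = 35.12 mm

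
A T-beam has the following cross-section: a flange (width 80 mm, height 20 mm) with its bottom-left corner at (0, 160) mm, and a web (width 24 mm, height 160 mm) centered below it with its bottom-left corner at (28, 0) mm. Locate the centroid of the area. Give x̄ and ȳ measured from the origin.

web: A = 24 × 160 = 3840.00, centroid at (40.00, 80.00).
flange: A = 80 × 20 = 1600.00, centroid at (40.00, 170.00).
ΣA = 5440.00 mm²
ΣAx̄ = (3840.00)(40.00) + (1600.00)(40.00) = 217600.00 mm³
ΣAȳ = (3840.00)(80.00) + (1600.00)(170.00) = 579200.00 mm³
x̄ = 217600.00 / 5440.00 = 40.00 mm
ȳ = 579200.00 / 5440.00 = 106.47 mm

x̄ = 40.00 mm, ȳ = 106.47 mm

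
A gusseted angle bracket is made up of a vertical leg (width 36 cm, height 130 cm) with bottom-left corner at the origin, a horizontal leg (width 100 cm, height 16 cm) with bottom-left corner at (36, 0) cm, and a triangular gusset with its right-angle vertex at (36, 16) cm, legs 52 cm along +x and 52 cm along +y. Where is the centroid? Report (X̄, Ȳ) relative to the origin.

vertical leg: A = 36 × 130 = 4680.00, centroid at (18.00, 65.00).
horizontal leg: A = 100 × 16 = 1600.00, centroid at (86.00, 8.00).
gusset: A = ½·52·52 = 1352.00, centroid at (53.33, 33.33).
ΣA = 7632.00 cm²
ΣAX̄ = (4680.00)(18.00) + (1600.00)(86.00) + (1352.00)(53.33) = 293946.67 cm³
ΣAȲ = (4680.00)(65.00) + (1600.00)(8.00) + (1352.00)(33.33) = 362066.67 cm³
X̄ = 293946.67 / 7632.00 = 38.52 cm
Ȳ = 362066.67 / 7632.00 = 47.44 cm

X̄ = 38.52 cm, Ȳ = 47.44 cm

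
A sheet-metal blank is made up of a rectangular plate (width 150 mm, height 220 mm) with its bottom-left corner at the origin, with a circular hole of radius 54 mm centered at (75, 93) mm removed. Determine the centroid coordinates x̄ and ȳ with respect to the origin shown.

plate: A = 150 × 220 = 33000.00, centroid at (75.00, 110.00).
hole: A = −π·54² = -9160.88, centroid at (75.00, 93.00).
ΣA = 23839.12 mm²
ΣAx̄ = (33000.00)(75.00) + (-9160.88)(75.00) = 1787933.69 mm³
ΣAȳ = (33000.00)(110.00) + (-9160.88)(93.00) = 2778037.77 mm³
x̄ = 1787933.69 / 23839.12 = 75.00 mm
ȳ = 2778037.77 / 23839.12 = 116.53 mm

x̄ = 75.00 mm, ȳ = 116.53 mm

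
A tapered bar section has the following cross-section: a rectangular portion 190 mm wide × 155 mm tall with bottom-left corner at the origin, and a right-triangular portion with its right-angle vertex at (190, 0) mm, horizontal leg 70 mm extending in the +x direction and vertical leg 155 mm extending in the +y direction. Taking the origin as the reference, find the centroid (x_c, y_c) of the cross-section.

rectangular portion: A = 190 × 155 = 29450.00, centroid at (95.00, 77.50).
triangular portion: A = ½·70·155 = 5425.00, centroid at (213.33, 51.67).
ΣA = 34875.00 mm²
ΣAx_c = (29450.00)(95.00) + (5425.00)(213.33) = 3955083.33 mm³
ΣAy_c = (29450.00)(77.50) + (5425.00)(51.67) = 2562666.67 mm³
x_c = 3955083.33 / 34875.00 = 113.41 mm
y_c = 2562666.67 / 34875.00 = 73.48 mm

x_c = 113.41 mm, y_c = 73.48 mm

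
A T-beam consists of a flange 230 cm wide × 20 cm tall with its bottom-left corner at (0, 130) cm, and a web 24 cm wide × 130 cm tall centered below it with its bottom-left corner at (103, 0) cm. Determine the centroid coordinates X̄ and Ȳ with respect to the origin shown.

web: A = 24 × 130 = 3120.00, centroid at (115.00, 65.00).
flange: A = 230 × 20 = 4600.00, centroid at (115.00, 140.00).
ΣA = 7720.00 cm²
ΣAX̄ = (3120.00)(115.00) + (4600.00)(115.00) = 887800.00 cm³
ΣAȲ = (3120.00)(65.00) + (4600.00)(140.00) = 846800.00 cm³
X̄ = 887800.00 / 7720.00 = 115.00 cm
Ȳ = 846800.00 / 7720.00 = 109.69 cm

X̄ = 115.00 cm, Ȳ = 109.69 cm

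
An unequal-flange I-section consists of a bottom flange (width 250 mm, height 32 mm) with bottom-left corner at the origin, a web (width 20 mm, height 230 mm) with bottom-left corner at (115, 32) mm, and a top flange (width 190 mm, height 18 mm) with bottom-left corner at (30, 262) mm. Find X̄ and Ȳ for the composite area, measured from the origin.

bottom flange: A = 250 × 32 = 8000.00, centroid at (125.00, 16.00).
web: A = 20 × 230 = 4600.00, centroid at (125.00, 147.00).
top flange: A = 190 × 18 = 3420.00, centroid at (125.00, 271.00).
ΣA = 16020.00 mm², ΣAX̄ = 2002500.00 mm³, ΣAȲ = 1731020.00 mm³.
X̄ = 2002500.00/16020.00 = 125.00 mm; Ȳ = 1731020.00/16020.00 = 108.05 mm.

X̄ = 125.00 mm, Ȳ = 108.05 mm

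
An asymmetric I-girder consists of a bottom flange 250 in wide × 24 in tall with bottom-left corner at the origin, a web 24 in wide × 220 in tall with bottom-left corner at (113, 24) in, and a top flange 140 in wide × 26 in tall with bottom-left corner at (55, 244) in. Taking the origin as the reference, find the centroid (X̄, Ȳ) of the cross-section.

Part | A | x̄ᵢ | ȳᵢ | A·x̄ᵢ | A·ȳᵢ
bottom flange | 6000.00 | 125.00 | 12.00 | 750000.00 | 72000.00
web | 5280.00 | 125.00 | 134.00 | 660000.00 | 707520.00
top flange | 3640.00 | 125.00 | 257.00 | 455000.00 | 935480.00
Σ | 14920.00 |  |  | 1865000.00 | 1715000.00
X̄ = 1865000.00 / 14920.00 = 125.00 in
Ȳ = 1715000.00 / 14920.00 = 114.95 in

X̄ = 125.00 in, Ȳ = 114.95 in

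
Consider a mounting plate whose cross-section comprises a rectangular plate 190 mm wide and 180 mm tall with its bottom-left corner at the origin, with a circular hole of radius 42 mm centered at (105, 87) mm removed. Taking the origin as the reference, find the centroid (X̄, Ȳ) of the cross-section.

X̄ = 93.07 mm, Ȳ = 90.58 mm

plate: A = 190 × 180 = 34200.00, centroid at (95.00, 90.00).
hole: A = −π·42² = -5541.77, centroid at (105.00, 87.00).
ΣA = 28658.23 mm²
ΣAX̄ = (34200.00)(95.00) + (-5541.77)(105.00) = 2667114.21 mm³
ΣAȲ = (34200.00)(90.00) + (-5541.77)(87.00) = 2595866.06 mm³
X̄ = 2667114.21 / 28658.23 = 93.07 mm
Ȳ = 2595866.06 / 28658.23 = 90.58 mm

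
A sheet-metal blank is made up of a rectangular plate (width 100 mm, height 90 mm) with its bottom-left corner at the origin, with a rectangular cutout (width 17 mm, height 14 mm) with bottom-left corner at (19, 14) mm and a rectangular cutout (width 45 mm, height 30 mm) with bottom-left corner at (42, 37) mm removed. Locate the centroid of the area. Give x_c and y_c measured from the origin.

plate: A = 100 × 90 = 9000.00, centroid at (50.00, 45.00).
hole 1: A = −(17 × 14) = -238.00, centroid at (27.50, 21.00).
hole 2: A = −(45 × 30) = -1350.00, centroid at (64.50, 52.00).
ΣA = 7412.00 mm², ΣAx_c = 356380.00 mm³, ΣAy_c = 329802.00 mm³.
x_c = 356380.00/7412.00 = 48.08 mm; y_c = 329802.00/7412.00 = 44.50 mm.

x_c = 48.08 mm, y_c = 44.50 mm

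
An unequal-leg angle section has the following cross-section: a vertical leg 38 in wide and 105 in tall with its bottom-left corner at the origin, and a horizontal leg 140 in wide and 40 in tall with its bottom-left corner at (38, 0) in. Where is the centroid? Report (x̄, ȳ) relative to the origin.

x̄ = 70.97 in, ȳ = 33.52 in

vertical leg: A = 38 × 105 = 3990.00, centroid at (19.00, 52.50).
horizontal leg: A = 140 × 40 = 5600.00, centroid at (108.00, 20.00).
ΣA = 9590.00 in²
ΣAx̄ = (3990.00)(19.00) + (5600.00)(108.00) = 680610.00 in³
ΣAȳ = (3990.00)(52.50) + (5600.00)(20.00) = 321475.00 in³
x̄ = 680610.00 / 9590.00 = 70.97 in
ȳ = 321475.00 / 9590.00 = 33.52 in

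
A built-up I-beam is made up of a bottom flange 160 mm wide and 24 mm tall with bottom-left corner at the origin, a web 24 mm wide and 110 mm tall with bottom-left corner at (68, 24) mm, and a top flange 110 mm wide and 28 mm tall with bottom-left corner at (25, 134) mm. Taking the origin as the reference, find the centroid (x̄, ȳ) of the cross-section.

x̄ = 80.00 mm, ȳ = 74.32 mm

bottom flange: A = 160 × 24 = 3840.00, centroid at (80.00, 12.00).
web: A = 24 × 110 = 2640.00, centroid at (80.00, 79.00).
top flange: A = 110 × 28 = 3080.00, centroid at (80.00, 148.00).
ΣA = 9560.00 mm²
ΣAx̄ = (3840.00)(80.00) + (2640.00)(80.00) + (3080.00)(80.00) = 764800.00 mm³
ΣAȳ = (3840.00)(12.00) + (2640.00)(79.00) + (3080.00)(148.00) = 710480.00 mm³
x̄ = 764800.00 / 9560.00 = 80.00 mm
ȳ = 710480.00 / 9560.00 = 74.32 mm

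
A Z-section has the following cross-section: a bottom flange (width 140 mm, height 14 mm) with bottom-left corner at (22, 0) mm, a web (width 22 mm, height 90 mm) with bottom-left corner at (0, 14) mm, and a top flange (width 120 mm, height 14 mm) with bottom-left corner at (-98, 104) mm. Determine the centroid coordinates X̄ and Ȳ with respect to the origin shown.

Part | A | x̄ᵢ | ȳᵢ | A·x̄ᵢ | A·ȳᵢ
bottom flange | 1960.00 | 92.00 | 7.00 | 180320.00 | 13720.00
web | 1980.00 | 11.00 | 59.00 | 21780.00 | 116820.00
top flange | 1680.00 | -38.00 | 111.00 | -63840.00 | 186480.00
Σ | 5620.00 |  |  | 138260.00 | 317020.00
X̄ = 138260.00 / 5620.00 = 24.60 mm
Ȳ = 317020.00 / 5620.00 = 56.41 mm

X̄ = 24.60 mm, Ȳ = 56.41 mm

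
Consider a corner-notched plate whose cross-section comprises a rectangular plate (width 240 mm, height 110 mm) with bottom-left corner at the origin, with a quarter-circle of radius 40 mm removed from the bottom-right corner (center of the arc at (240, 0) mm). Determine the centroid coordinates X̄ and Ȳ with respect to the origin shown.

X̄ = 114.85 mm, Ȳ = 56.90 mm

Part | A | x̄ᵢ | ȳᵢ | A·x̄ᵢ | A·ȳᵢ
plate | 26400.00 | 120.00 | 55.00 | 3168000.00 | 1452000.00
removed quarter-circle | -1256.64 | 223.02 | 16.98 | -280259.56 | -21333.33
Σ | 25143.36 |  |  | 2887740.44 | 1430666.67
X̄ = 2887740.44 / 25143.36 = 114.85 mm
Ȳ = 1430666.67 / 25143.36 = 56.90 mm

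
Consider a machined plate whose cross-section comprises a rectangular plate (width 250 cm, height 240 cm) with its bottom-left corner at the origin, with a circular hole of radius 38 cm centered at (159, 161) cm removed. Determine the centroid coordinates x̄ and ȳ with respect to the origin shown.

plate: A = 250 × 240 = 60000.00, centroid at (125.00, 120.00).
hole: A = −π·38² = -4536.46, centroid at (159.00, 161.00).
ΣA = 55463.54 cm², ΣAx̄ = 6778702.89 cm³, ΣAȳ = 6469629.97 cm³.
x̄ = 6778702.89/55463.54 = 122.22 cm; ȳ = 6469629.97/55463.54 = 116.65 cm.

x̄ = 122.22 cm, ȳ = 116.65 cm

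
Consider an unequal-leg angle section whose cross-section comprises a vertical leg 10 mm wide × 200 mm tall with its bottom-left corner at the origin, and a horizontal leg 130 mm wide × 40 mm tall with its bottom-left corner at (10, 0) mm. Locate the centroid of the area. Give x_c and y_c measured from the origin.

x_c = 55.56 mm, y_c = 42.22 mm

vertical leg: A = 10 × 200 = 2000.00, centroid at (5.00, 100.00).
horizontal leg: A = 130 × 40 = 5200.00, centroid at (75.00, 20.00).
ΣA = 7200.00 mm²
ΣAx_c = (2000.00)(5.00) + (5200.00)(75.00) = 400000.00 mm³
ΣAy_c = (2000.00)(100.00) + (5200.00)(20.00) = 304000.00 mm³
x_c = 400000.00 / 7200.00 = 55.56 mm
y_c = 304000.00 / 7200.00 = 42.22 mm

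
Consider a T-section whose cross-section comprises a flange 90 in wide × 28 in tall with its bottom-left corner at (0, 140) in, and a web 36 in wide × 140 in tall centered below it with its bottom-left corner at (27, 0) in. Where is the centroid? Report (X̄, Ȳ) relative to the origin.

X̄ = 45.00 in, Ȳ = 98.00 in

Part | A | x̄ᵢ | ȳᵢ | A·x̄ᵢ | A·ȳᵢ
web | 5040.00 | 45.00 | 70.00 | 226800.00 | 352800.00
flange | 2520.00 | 45.00 | 154.00 | 113400.00 | 388080.00
Σ | 7560.00 |  |  | 340200.00 | 740880.00
X̄ = 340200.00 / 7560.00 = 45.00 in
Ȳ = 740880.00 / 7560.00 = 98.00 in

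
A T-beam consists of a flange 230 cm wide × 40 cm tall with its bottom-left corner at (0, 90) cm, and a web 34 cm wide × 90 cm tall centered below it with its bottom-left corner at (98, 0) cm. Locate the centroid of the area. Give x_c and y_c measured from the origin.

x_c = 115.00 cm, y_c = 93.78 cm

Part | A | x̄ᵢ | ȳᵢ | A·x̄ᵢ | A·ȳᵢ
web | 3060.00 | 115.00 | 45.00 | 351900.00 | 137700.00
flange | 9200.00 | 115.00 | 110.00 | 1058000.00 | 1012000.00
Σ | 12260.00 |  |  | 1409900.00 | 1149700.00
x_c = 1409900.00 / 12260.00 = 115.00 cm
y_c = 1149700.00 / 12260.00 = 93.78 cm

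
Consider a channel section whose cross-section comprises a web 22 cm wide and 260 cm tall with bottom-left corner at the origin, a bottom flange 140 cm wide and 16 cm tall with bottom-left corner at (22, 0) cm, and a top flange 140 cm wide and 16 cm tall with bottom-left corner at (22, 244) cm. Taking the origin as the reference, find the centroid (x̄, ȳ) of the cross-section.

web: A = 22 × 260 = 5720.00, centroid at (11.00, 130.00).
bottom flange: A = 140 × 16 = 2240.00, centroid at (92.00, 8.00).
top flange: A = 140 × 16 = 2240.00, centroid at (92.00, 252.00).
ΣA = 10200.00 cm²
ΣAx̄ = (5720.00)(11.00) + (2240.00)(92.00) + (2240.00)(92.00) = 475080.00 cm³
ΣAȳ = (5720.00)(130.00) + (2240.00)(8.00) + (2240.00)(252.00) = 1326000.00 cm³
x̄ = 475080.00 / 10200.00 = 46.58 cm
ȳ = 1326000.00 / 10200.00 = 130.00 cm

x̄ = 46.58 cm, ȳ = 130.00 cm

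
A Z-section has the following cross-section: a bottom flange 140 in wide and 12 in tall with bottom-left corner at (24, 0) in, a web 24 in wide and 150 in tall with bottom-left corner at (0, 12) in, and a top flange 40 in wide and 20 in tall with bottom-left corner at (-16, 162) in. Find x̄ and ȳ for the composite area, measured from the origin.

bottom flange: A = 140 × 12 = 1680.00, centroid at (94.00, 6.00).
web: A = 24 × 150 = 3600.00, centroid at (12.00, 87.00).
top flange: A = 40 × 20 = 800.00, centroid at (4.00, 172.00).
ΣA = 6080.00 in², ΣAx̄ = 204320.00 in³, ΣAȳ = 460880.00 in³.
x̄ = 204320.00/6080.00 = 33.61 in; ȳ = 460880.00/6080.00 = 75.80 in.

x̄ = 33.61 in, ȳ = 75.80 in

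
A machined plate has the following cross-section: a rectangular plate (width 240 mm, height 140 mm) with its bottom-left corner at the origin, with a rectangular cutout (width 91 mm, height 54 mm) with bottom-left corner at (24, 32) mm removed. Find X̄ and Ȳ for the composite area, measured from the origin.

X̄ = 128.65 mm, Ȳ = 71.88 mm

plate: A = 240 × 140 = 33600.00, centroid at (120.00, 70.00).
hole: A = −(91 × 54) = -4914.00, centroid at (69.50, 59.00).
ΣA = 28686.00 mm², ΣAX̄ = 3690477.00 mm³, ΣAȲ = 2062074.00 mm³.
X̄ = 3690477.00/28686.00 = 128.65 mm; Ȳ = 2062074.00/28686.00 = 71.88 mm.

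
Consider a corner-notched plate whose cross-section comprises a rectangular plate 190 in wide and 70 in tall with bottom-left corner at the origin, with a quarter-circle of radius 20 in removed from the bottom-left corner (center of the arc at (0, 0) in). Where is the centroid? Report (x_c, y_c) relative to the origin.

x_c = 97.09 in, y_c = 35.64 in

plate: A = 190 × 70 = 13300.00, centroid at (95.00, 35.00).
removed quarter-circle: A = −¼π·20² = -314.16, centroid at (8.49, 8.49).
ΣA = 12985.84 in², ΣAx_c = 1260833.33 in³, ΣAy_c = 462833.33 in³.
x_c = 1260833.33/12985.84 = 97.09 in; y_c = 462833.33/12985.84 = 35.64 in.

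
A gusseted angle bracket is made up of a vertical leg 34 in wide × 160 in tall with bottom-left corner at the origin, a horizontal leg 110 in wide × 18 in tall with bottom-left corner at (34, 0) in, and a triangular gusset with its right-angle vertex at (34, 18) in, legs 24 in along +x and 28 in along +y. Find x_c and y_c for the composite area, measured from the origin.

vertical leg: A = 34 × 160 = 5440.00, centroid at (17.00, 80.00).
horizontal leg: A = 110 × 18 = 1980.00, centroid at (89.00, 9.00).
gusset: A = ½·24·28 = 336.00, centroid at (42.00, 27.33).
ΣA = 7756.00 in², ΣAx_c = 282812.00 in³, ΣAy_c = 462204.00 in³.
x_c = 282812.00/7756.00 = 36.46 in; y_c = 462204.00/7756.00 = 59.59 in.

x_c = 36.46 in, y_c = 59.59 in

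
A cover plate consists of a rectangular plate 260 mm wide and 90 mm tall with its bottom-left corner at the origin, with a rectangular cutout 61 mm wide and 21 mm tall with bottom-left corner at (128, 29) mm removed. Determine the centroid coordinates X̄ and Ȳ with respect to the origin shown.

X̄ = 128.35 mm, Ȳ = 45.32 mm

plate: A = 260 × 90 = 23400.00, centroid at (130.00, 45.00).
hole: A = −(61 × 21) = -1281.00, centroid at (158.50, 39.50).
ΣA = 22119.00 mm²
ΣAX̄ = (23400.00)(130.00) + (-1281.00)(158.50) = 2838961.50 mm³
ΣAȲ = (23400.00)(45.00) + (-1281.00)(39.50) = 1002400.50 mm³
X̄ = 2838961.50 / 22119.00 = 128.35 mm
Ȳ = 1002400.50 / 22119.00 = 45.32 mm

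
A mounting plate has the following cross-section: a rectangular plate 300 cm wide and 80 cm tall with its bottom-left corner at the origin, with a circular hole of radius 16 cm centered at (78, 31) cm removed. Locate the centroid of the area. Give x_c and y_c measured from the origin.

plate: A = 300 × 80 = 24000.00, centroid at (150.00, 40.00).
hole: A = −π·16² = -804.25, centroid at (78.00, 31.00).
ΣA = 23195.75 cm², ΣAx_c = 3537268.68 cm³, ΣAy_c = 935068.32 cm³.
x_c = 3537268.68/23195.75 = 152.50 cm; y_c = 935068.32/23195.75 = 40.31 cm.

x_c = 152.50 cm, y_c = 40.31 cm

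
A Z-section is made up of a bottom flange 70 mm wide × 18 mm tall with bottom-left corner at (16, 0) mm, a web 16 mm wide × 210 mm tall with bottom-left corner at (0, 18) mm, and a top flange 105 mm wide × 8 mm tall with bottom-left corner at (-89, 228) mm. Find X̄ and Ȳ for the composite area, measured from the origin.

bottom flange: A = 70 × 18 = 1260.00, centroid at (51.00, 9.00).
web: A = 16 × 210 = 3360.00, centroid at (8.00, 123.00).
top flange: A = 105 × 8 = 840.00, centroid at (-36.50, 232.00).
ΣA = 5460.00 mm²
ΣAX̄ = (1260.00)(51.00) + (3360.00)(8.00) + (840.00)(-36.50) = 60480.00 mm³
ΣAȲ = (1260.00)(9.00) + (3360.00)(123.00) + (840.00)(232.00) = 619500.00 mm³
X̄ = 60480.00 / 5460.00 = 11.08 mm
Ȳ = 619500.00 / 5460.00 = 113.46 mm

X̄ = 11.08 mm, Ȳ = 113.46 mm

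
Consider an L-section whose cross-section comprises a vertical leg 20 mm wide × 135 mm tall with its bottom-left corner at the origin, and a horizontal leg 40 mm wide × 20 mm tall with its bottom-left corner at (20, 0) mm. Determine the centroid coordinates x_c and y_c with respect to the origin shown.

vertical leg: A = 20 × 135 = 2700.00, centroid at (10.00, 67.50).
horizontal leg: A = 40 × 20 = 800.00, centroid at (40.00, 10.00).
ΣA = 3500.00 mm²
ΣAx_c = (2700.00)(10.00) + (800.00)(40.00) = 59000.00 mm³
ΣAy_c = (2700.00)(67.50) + (800.00)(10.00) = 190250.00 mm³
x_c = 59000.00 / 3500.00 = 16.86 mm
y_c = 190250.00 / 3500.00 = 54.36 mm

x_c = 16.86 mm, y_c = 54.36 mm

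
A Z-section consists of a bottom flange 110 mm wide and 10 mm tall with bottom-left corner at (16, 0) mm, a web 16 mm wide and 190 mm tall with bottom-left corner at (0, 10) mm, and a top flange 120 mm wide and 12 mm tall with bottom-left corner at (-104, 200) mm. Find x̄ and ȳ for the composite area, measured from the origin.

x̄ = 7.00 mm, ȳ = 111.35 mm

Part | A | x̄ᵢ | ȳᵢ | A·x̄ᵢ | A·ȳᵢ
bottom flange | 1100.00 | 71.00 | 5.00 | 78100.00 | 5500.00
web | 3040.00 | 8.00 | 105.00 | 24320.00 | 319200.00
top flange | 1440.00 | -44.00 | 206.00 | -63360.00 | 296640.00
Σ | 5580.00 |  |  | 39060.00 | 621340.00
x̄ = 39060.00 / 5580.00 = 7.00 mm
ȳ = 621340.00 / 5580.00 = 111.35 mm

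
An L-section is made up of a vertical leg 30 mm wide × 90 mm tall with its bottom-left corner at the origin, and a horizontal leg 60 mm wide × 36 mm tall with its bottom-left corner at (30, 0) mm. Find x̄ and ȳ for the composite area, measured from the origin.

vertical leg: A = 30 × 90 = 2700.00, centroid at (15.00, 45.00).
horizontal leg: A = 60 × 36 = 2160.00, centroid at (60.00, 18.00).
ΣA = 4860.00 mm²
ΣAx̄ = (2700.00)(15.00) + (2160.00)(60.00) = 170100.00 mm³
ΣAȳ = (2700.00)(45.00) + (2160.00)(18.00) = 160380.00 mm³
x̄ = 170100.00 / 4860.00 = 35.00 mm
ȳ = 160380.00 / 4860.00 = 33.00 mm

x̄ = 35.00 mm, ȳ = 33.00 mm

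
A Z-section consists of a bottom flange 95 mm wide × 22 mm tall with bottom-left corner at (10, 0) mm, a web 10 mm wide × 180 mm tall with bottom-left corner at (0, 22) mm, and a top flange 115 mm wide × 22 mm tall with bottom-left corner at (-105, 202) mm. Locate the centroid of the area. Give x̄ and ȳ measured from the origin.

bottom flange: A = 95 × 22 = 2090.00, centroid at (57.50, 11.00).
web: A = 10 × 180 = 1800.00, centroid at (5.00, 112.00).
top flange: A = 115 × 22 = 2530.00, centroid at (-47.50, 213.00).
ΣA = 6420.00 mm²
ΣAx̄ = (2090.00)(57.50) + (1800.00)(5.00) + (2530.00)(-47.50) = 9000.00 mm³
ΣAȳ = (2090.00)(11.00) + (1800.00)(112.00) + (2530.00)(213.00) = 763480.00 mm³
x̄ = 9000.00 / 6420.00 = 1.40 mm
ȳ = 763480.00 / 6420.00 = 118.92 mm

x̄ = 1.40 mm, ȳ = 118.92 mm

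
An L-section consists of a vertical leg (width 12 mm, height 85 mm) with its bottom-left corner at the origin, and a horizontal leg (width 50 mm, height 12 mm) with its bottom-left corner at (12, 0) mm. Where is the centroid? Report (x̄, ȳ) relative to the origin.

vertical leg: A = 12 × 85 = 1020.00, centroid at (6.00, 42.50).
horizontal leg: A = 50 × 12 = 600.00, centroid at (37.00, 6.00).
ΣA = 1620.00 mm², ΣAx̄ = 28320.00 mm³, ΣAȳ = 46950.00 mm³.
x̄ = 28320.00/1620.00 = 17.48 mm; ȳ = 46950.00/1620.00 = 28.98 mm.

x̄ = 17.48 mm, ȳ = 28.98 mm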